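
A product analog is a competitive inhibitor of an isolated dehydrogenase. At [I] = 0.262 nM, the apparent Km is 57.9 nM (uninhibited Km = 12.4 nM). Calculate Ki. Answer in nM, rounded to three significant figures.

0.0714 nM

Competitive: Km,app = α·Km with α = 1 + [I]/Ki.
α = Km,app/Km = 57.9/12.4 = 4.669.
Since α = 1 + [I]/Ki, [I]/Ki = 4.669 − 1 = 3.669 and Ki = 0.262/3.669 = 0.0714 nM.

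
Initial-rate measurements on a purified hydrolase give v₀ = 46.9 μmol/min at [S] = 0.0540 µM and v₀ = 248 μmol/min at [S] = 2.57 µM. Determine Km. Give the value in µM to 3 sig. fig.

0.260 µM

In reciprocal form, 1/v = (Km/Vmax)·(1/[S]) + 1/Vmax. The two points give (1/[S], 1/v) = (18.52, 0.02132) and (0.3891, 0.004032).
Slope = (0.02132 − 0.004032)/(18.52 − 0.3891) = 0.0009537; intercept = 0.02132 − 0.0009537×18.52 = 0.003661.
Vmax = 1/intercept = 273 μmol/min; Km = slope × Vmax = 0.0009537 × 273 = 0.260 µM.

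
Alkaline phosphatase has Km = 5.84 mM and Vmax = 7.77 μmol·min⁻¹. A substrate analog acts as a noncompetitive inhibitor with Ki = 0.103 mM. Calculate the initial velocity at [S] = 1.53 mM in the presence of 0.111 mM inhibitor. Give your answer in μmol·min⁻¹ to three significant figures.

0.776 μmol·min⁻¹

α = 1 + [I]/Ki = 1 + 0.111/0.103 = 2.078.
For a noncompetitive inhibitor, Vmax is reduced to Vmax/α while Km is unchanged: Km,app = 5.84 mM, Vmax,app = 3.74 μmol·min⁻¹.
v = Vmax,app·[S]/(Km,app + [S]) = 3.74 × 1.53/(5.84 + 1.53) = 0.776 μmol·min⁻¹.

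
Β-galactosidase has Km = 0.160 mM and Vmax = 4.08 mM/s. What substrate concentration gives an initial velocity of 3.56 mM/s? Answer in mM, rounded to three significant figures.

Rearranging v = Vmax[S]/(Km+[S]) gives [S] = Km·v/(Vmax − v).
[S] = 0.160 × 3.56 / (4.08 − 3.56) = 0.5696/0.5200 = 1.10 mM.

1.10 mM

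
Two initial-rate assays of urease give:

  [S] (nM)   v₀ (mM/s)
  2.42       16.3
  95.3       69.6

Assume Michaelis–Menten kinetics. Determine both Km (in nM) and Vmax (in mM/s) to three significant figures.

From v = Vmax[S]/(Km+[S]), each point gives Vmax = v(Km+[S])/[S].
Equating: 16.3(Km+2.42)/2.42 = 69.6(Km+95.3)/95.3.
6.736·Km + 16.3 = 0.7303·Km + 69.6, so (6.736 − 0.7303)·Km = 69.6 − 16.3.
Km = 53.30/6.005 = 8.88 nM; then Vmax = 16.3(8.88+2.42)/2.42 = 76.1 mM/s.

Km = 8.88 nM; Vmax = 76.1 mM/s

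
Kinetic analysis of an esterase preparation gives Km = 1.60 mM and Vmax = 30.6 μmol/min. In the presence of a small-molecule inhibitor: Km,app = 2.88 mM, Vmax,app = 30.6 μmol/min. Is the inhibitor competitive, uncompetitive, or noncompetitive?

Km increases (1.60 → 2.88 mM) while Vmax is unchanged — the hallmark of competitive inhibition.

competitive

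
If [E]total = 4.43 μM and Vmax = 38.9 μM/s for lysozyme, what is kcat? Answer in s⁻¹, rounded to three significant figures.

8.78 s⁻¹

kcat = Vmax/[E]total = 38.9 μM/s / 4.43 μM = 8.78 s⁻¹.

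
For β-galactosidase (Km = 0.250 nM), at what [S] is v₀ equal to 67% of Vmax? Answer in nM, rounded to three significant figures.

0.508 nM

v/Vmax = [S]/(Km+[S]) = 0.67, so [S] = Km·0.67/(1 − 0.67) = 0.250 × 2.030.
[S] = 0.508 nM.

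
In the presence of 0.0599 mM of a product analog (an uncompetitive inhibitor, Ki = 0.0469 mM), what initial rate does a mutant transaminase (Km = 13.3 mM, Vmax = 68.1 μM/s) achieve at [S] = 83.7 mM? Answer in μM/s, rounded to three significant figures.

With α = 1 + [I]/Ki = 1 + 0.0599/0.0469 = 2.277, the uncompetitive rate law is v = (Vmax/α)·[S] / (Km/α + [S]).
v = (68.1/2.277)×83.7 / (13.3/2.277 + 83.7) = 2503/89.54 = 28.0 μM/s.

28.0 μM/s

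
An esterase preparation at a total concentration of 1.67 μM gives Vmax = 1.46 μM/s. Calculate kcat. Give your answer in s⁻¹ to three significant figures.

kcat = Vmax/[E]total = 1.46 μM/s / 1.67 μM = 0.874 s⁻¹.

0.874 s⁻¹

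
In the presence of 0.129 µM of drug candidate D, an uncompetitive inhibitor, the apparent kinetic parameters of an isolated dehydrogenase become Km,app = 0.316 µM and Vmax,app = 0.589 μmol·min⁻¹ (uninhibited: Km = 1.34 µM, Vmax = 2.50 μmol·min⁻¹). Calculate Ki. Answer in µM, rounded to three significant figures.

0.0398 µM

Uncompetitive: Vmax,app = Vmax/α (and Km,app = Km/α) with α = 1 + [I]/Ki.
α = Vmax/Vmax,app = 2.50/0.589 = 4.244.
Since α = 1 + [I]/Ki, [I]/Ki = 4.244 − 1 = 3.244 and Ki = 0.129/3.244 = 0.0398 µM.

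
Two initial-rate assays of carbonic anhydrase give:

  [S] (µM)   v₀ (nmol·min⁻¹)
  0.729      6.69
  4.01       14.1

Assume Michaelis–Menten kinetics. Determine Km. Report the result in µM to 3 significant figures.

1.31 µM

From v = Vmax[S]/(Km+[S]), each point gives Vmax = v(Km+[S])/[S].
Equating: 6.69(Km+0.729)/0.729 = 14.1(Km+4.01)/4.01.
9.177·Km + 6.69 = 3.516·Km + 14.1, so (9.177 − 3.516)·Km = 14.1 − 6.69.
Km = 7.410/5.661 = 1.31 µM; then Vmax = 6.69(1.31+0.729)/0.729 = 18.7 nmol·min⁻¹.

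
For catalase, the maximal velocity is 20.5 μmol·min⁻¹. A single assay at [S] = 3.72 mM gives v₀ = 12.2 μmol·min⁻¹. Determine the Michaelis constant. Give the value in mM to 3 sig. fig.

2.53 mM

v/Vmax = 12.2/20.5 = 0.5951 = [S]/(Km+[S]).
So Km + [S] = [S]/0.5951 = 6.251 mM, giving Km = 6.251 − 3.72 = 2.53 mM.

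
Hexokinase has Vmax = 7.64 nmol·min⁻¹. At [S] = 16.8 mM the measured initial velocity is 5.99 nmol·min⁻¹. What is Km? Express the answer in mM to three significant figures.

4.63 mM

From v = Vmax[S]/(Km+[S]), Km = [S](Vmax − v)/v.
Km = 16.8 × (7.64 − 5.99) / 5.99 = 27.72/5.99 = 4.63 mM.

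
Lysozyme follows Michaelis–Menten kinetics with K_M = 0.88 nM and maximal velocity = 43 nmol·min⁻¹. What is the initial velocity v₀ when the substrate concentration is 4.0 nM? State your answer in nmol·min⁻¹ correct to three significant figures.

35.2 nmol·min⁻¹

[S]/(Km+[S]) = 4.0/4.880 = 0.8197, the fractional saturation.
v = 0.8197 × Vmax = 0.8197 × 43 = 35.2 nmol·min⁻¹.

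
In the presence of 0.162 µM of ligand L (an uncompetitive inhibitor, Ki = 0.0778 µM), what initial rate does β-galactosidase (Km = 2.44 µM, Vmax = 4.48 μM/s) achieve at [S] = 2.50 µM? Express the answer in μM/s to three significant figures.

α = 1 + [I]/Ki = 1 + 0.162/0.0778 = 3.082.
For an uncompetitive inhibitor, both parameters are divided by α, giving Vmax/α and Km/α: Km,app = 0.792 µM, Vmax,app = 1.45 μM/s.
v = Vmax,app·[S]/(Km,app + [S]) = 1.45 × 2.50/(0.792 + 2.50) = 1.10 μM/s.

1.10 μM/s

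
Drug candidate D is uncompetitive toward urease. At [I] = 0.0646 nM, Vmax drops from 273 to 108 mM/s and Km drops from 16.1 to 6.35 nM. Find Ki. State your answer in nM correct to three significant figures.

0.0423 nM

Uncompetitive: Vmax,app = Vmax/α (and Km,app = Km/α) with α = 1 + [I]/Ki.
α = Vmax/Vmax,app = 273/108 = 2.528.
Ki = [I]/(α − 1) = 0.0646/1.528 = 0.0423 nM.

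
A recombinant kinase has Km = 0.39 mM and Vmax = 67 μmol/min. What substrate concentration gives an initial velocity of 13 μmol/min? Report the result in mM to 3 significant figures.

The required fractional saturation is v/Vmax = 13/67 = 0.1940.
Then [S]/(Km+[S]) = 0.1940 ⇒ [S] = 0.39 × 0.1940/(1 − 0.1940) = 0.0939 mM.

0.0939 mM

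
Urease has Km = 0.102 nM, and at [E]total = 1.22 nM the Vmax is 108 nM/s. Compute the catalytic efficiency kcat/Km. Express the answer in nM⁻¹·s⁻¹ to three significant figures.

kcat = Vmax/[E]total = 108/1.22 = 88.5 s⁻¹.
kcat/Km = 88.5/0.102 = 868 nM⁻¹·s⁻¹.

868 nM⁻¹·s⁻¹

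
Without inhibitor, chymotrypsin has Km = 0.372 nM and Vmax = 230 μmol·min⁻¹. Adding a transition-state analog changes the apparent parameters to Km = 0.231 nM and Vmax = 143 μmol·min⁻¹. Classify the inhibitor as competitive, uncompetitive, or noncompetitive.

Both Km and Vmax decrease by the same factor (~1.61-fold) — characteristic of uncompetitive inhibition.

uncompetitive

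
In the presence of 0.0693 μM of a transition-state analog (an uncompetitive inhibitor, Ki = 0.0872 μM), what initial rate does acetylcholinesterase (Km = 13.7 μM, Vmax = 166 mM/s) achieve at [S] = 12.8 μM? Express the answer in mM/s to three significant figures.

57.9 mM/s

α = 1 + [I]/Ki = 1 + 0.0693/0.0872 = 1.795.
For an uncompetitive inhibitor, both parameters are divided by α, giving Vmax/α and Km/α: Km,app = 7.63 μM, Vmax,app = 92.5 mM/s.
v = Vmax,app·[S]/(Km,app + [S]) = 92.5 × 12.8/(7.63 + 12.8) = 57.9 mM/s.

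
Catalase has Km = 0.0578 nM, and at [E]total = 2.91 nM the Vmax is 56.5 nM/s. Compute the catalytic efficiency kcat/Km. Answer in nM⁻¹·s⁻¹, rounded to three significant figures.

336 nM⁻¹·s⁻¹

kcat = Vmax/[E]total = 56.5/2.91 = 19.4 s⁻¹.
kcat/Km = 19.4/0.0578 = 336 nM⁻¹·s⁻¹.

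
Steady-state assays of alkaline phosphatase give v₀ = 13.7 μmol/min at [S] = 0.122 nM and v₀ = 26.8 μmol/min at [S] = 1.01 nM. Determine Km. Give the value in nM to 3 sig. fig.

From v = Vmax[S]/(Km+[S]), each point gives Vmax = v(Km+[S])/[S].
Equating: 13.7(Km+0.122)/0.122 = 26.8(Km+1.01)/1.01.
112.3·Km + 13.7 = 26.53·Km + 26.8, so (112.3 − 26.53)·Km = 26.8 − 13.7.
Km = 13.10/85.76 = 0.153 nM; then Vmax = 13.7(0.153+0.122)/0.122 = 30.9 μmol/min.

0.153 nM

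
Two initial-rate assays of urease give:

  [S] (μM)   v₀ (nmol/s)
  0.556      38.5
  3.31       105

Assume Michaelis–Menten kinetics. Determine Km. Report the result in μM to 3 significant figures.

1.77 μM

In reciprocal form, 1/v = (Km/Vmax)·(1/[S]) + 1/Vmax. The two points give (1/[S], 1/v) = (1.799, 0.02597) and (0.3021, 0.009524).
Slope = (0.02597 − 0.009524)/(1.799 − 0.3021) = 0.01099; intercept = 0.02597 − 0.01099×1.799 = 0.006203.
Vmax = 1/intercept = 161 nmol/s; Km = slope × Vmax = 0.01099 × 161 = 1.77 μM.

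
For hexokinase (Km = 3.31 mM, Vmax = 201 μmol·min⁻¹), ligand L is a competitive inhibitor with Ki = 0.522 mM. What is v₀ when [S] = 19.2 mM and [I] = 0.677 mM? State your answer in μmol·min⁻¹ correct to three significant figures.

α = 1 + [I]/Ki = 1 + 0.677/0.522 = 2.297.
For a competitive inhibitor, Vmax is unchanged and the apparent Km becomes α·Km: Km,app = 7.60 mM, Vmax,app = 201 μmol·min⁻¹.
v = Vmax,app·[S]/(Km,app + [S]) = 201 × 19.2/(7.60 + 19.2) = 144 μmol·min⁻¹.

144 μmol·min⁻¹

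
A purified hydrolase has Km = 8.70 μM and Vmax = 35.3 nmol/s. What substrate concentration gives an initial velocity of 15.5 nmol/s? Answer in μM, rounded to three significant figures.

The required fractional saturation is v/Vmax = 15.5/35.3 = 0.4391.
Then [S]/(Km+[S]) = 0.4391 ⇒ [S] = 8.70 × 0.4391/(1 − 0.4391) = 6.81 μM.

6.81 μM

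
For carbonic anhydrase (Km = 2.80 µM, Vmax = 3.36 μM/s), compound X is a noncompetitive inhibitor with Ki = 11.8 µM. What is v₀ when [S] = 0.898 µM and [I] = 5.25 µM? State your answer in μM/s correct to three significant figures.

With α = 1 + [I]/Ki = 1 + 5.25/11.8 = 1.445, the noncompetitive rate law is v = (Vmax/α)·[S] / (Km + [S]).
v = (3.36/1.445)×0.898 / (2.80 + 0.898) = 2.088/3.698 = 0.565 μM/s.

0.565 μM/s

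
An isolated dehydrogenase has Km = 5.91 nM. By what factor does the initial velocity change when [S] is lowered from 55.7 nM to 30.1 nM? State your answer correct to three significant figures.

0.925

Since Vmax cancels, v₂/v₁ = [S]₂(Km+[S]₁) / [S]₁(Km+[S]₂).
= 30.1×(5.91+55.7) / (55.7×(5.91+30.1)) = 1854/2006 = 0.925.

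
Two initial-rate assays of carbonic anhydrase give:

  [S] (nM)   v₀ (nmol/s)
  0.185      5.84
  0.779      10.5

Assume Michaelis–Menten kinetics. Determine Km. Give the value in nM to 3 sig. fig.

In reciprocal form, 1/v = (Km/Vmax)·(1/[S]) + 1/Vmax. The two points give (1/[S], 1/v) = (5.405, 0.1712) and (1.284, 0.09524).
Slope = (0.1712 − 0.09524)/(5.405 − 1.284) = 0.01844; intercept = 0.1712 − 0.01844×5.405 = 0.07157.
Vmax = 1/intercept = 14.0 nmol/s; Km = slope × Vmax = 0.01844 × 14.0 = 0.258 nM.

0.258 nM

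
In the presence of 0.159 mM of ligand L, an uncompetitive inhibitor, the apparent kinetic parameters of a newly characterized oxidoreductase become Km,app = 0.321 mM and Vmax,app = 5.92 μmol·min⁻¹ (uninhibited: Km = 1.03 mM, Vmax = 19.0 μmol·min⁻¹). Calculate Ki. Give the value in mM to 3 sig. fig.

Uncompetitive: Vmax,app = Vmax/α (and Km,app = Km/α) with α = 1 + [I]/Ki.
α = Vmax/Vmax,app = 19.0/5.92 = 3.209.
Since α = 1 + [I]/Ki, [I]/Ki = 3.209 − 1 = 2.209 and Ki = 0.159/2.209 = 0.0720 mM.

0.0720 mM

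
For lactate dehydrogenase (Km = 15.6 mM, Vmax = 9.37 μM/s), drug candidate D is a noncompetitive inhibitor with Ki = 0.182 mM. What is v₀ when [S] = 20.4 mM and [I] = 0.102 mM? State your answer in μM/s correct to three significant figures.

α = 1 + [I]/Ki = 1 + 0.102/0.182 = 1.560.
For a noncompetitive inhibitor, Vmax is reduced to Vmax/α while Km is unchanged: Km,app = 15.6 mM, Vmax,app = 6.00 μM/s.
v = Vmax,app·[S]/(Km,app + [S]) = 6.00 × 20.4/(15.6 + 20.4) = 3.40 μM/s.

3.40 μM/s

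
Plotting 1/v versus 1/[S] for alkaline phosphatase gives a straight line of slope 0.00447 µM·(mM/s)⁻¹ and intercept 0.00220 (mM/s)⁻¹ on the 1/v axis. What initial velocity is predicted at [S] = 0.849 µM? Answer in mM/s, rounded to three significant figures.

134 mM/s

The y-intercept is 1/Vmax, so Vmax = 1/0.00220 = 455 mM/s.
The slope is Km/Vmax, so Km = 0.00447 × 455 = 2.03 µM.
Then v = 455 × 0.849/(2.03 + 0.849) = 134 mM/s.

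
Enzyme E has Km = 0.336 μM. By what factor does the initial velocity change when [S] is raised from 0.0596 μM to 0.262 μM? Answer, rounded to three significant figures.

2.91

Since Vmax cancels, v₂/v₁ = [S]₂(Km+[S]₁) / [S]₁(Km+[S]₂).
= 0.262×(0.336+0.0596) / (0.0596×(0.336+0.262)) = 0.1036/0.03564 = 2.91.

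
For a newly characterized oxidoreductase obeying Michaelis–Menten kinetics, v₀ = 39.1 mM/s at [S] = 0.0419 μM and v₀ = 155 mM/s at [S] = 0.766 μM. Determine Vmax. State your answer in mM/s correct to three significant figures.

187 mM/s

In reciprocal form, 1/v = (Km/Vmax)·(1/[S]) + 1/Vmax. The two points give (1/[S], 1/v) = (23.87, 0.02558) and (1.305, 0.006452).
Slope = (0.02558 − 0.006452)/(23.87 − 1.305) = 0.0008477; intercept = 0.02558 − 0.0008477×23.87 = 0.005345.
Vmax = 1/intercept = 187 mM/s; Km = slope × Vmax = 0.0008477 × 187 = 0.159 μM.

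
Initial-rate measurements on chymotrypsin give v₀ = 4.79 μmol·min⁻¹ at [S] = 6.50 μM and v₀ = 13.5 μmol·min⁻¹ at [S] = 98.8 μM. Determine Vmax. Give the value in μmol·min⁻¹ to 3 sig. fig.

In reciprocal form, 1/v = (Km/Vmax)·(1/[S]) + 1/Vmax. The two points give (1/[S], 1/v) = (0.1538, 0.2088) and (0.01012, 0.07407).
Slope = (0.2088 − 0.07407)/(0.1538 − 0.01012) = 0.9372; intercept = 0.2088 − 0.9372×0.1538 = 0.06459.
Vmax = 1/intercept = 15.5 μmol·min⁻¹; Km = slope × Vmax = 0.9372 × 15.5 = 14.5 μM.

15.5 μmol·min⁻¹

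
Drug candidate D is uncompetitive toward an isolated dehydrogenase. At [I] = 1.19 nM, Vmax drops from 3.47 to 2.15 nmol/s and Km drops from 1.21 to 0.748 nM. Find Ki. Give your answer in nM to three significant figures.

Uncompetitive: Vmax,app = Vmax/α (and Km,app = Km/α) with α = 1 + [I]/Ki.
α = Vmax/Vmax,app = 3.47/2.15 = 1.614.
Since α = 1 + [I]/Ki, [I]/Ki = 1.614 − 1 = 0.6140 and Ki = 1.19/0.6140 = 1.94 nM.

1.94 nM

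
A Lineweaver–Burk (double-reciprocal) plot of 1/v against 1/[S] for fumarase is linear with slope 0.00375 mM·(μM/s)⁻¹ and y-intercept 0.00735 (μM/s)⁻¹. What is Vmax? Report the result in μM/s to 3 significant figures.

136 μM/s

The y-intercept of a Lineweaver–Burk plot equals 1/Vmax, so Vmax = 1/0.00735 = 136 μM/s.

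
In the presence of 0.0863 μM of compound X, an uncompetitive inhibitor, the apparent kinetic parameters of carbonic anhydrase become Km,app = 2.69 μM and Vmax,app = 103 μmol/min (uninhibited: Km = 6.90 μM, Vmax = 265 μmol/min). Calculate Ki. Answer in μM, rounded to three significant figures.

0.0549 μM

Uncompetitive: Vmax,app = Vmax/α (and Km,app = Km/α) with α = 1 + [I]/Ki.
α = Vmax/Vmax,app = 265/103 = 2.573.
Since α = 1 + [I]/Ki, [I]/Ki = 2.573 − 1 = 1.573 and Ki = 0.0863/1.573 = 0.0549 μM.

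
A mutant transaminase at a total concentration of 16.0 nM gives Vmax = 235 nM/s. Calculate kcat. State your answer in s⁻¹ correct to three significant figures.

kcat = Vmax/[E]total = 235 nM/s / 16.0 nM = 14.7 s⁻¹.

14.7 s⁻¹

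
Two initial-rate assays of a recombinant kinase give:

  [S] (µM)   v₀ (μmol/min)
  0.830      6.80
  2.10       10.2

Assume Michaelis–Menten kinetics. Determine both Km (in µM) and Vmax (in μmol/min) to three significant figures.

From v = Vmax[S]/(Km+[S]), each point gives Vmax = v(Km+[S])/[S].
Equating: 6.80(Km+0.830)/0.830 = 10.2(Km+2.10)/2.10.
8.193·Km + 6.80 = 4.857·Km + 10.2, so (8.193 − 4.857)·Km = 10.2 − 6.80.
Km = 3.400/3.336 = 1.02 µM; then Vmax = 6.80(1.02+0.830)/0.830 = 15.2 μmol/min.

Km = 1.02 µM; Vmax = 15.2 μmol/min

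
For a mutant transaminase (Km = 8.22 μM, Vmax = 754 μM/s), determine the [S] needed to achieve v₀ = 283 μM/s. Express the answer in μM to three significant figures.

Rearranging v = Vmax[S]/(Km+[S]) gives [S] = Km·v/(Vmax − v).
[S] = 8.22 × 283 / (754 − 283) = 2326/471.0 = 4.94 μM.

4.94 μM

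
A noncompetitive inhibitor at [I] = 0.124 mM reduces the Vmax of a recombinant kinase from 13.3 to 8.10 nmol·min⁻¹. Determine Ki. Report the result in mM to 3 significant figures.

Noncompetitive: Vmax,app = Vmax/α with α = 1 + [I]/Ki.
α = Vmax/Vmax,app = 13.3/8.10 = 1.642.
Ki = [I]/(α − 1) = 0.124/0.6420 = 0.193 mM.

0.193 mM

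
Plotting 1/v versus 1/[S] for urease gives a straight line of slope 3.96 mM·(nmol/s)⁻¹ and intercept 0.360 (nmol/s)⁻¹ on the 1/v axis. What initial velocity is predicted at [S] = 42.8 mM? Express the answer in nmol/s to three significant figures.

2.21 nmol/s

The y-intercept is 1/Vmax, so Vmax = 1/0.360 = 2.78 nmol/s.
The slope is Km/Vmax, so Km = 3.96 × 2.78 = 11.0 mM.
Then v = 2.78 × 42.8/(11.0 + 42.8) = 2.21 nmol/s.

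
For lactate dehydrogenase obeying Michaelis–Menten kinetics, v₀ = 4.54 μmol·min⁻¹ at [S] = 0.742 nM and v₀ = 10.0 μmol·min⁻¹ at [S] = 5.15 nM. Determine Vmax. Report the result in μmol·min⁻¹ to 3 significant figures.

In reciprocal form, 1/v = (Km/Vmax)·(1/[S]) + 1/Vmax. The two points give (1/[S], 1/v) = (1.348, 0.2203) and (0.1942, 0.1000).
Slope = (0.2203 − 0.1000)/(1.348 − 0.1942) = 0.1043; intercept = 0.2203 − 0.1043×1.348 = 0.07976.
Vmax = 1/intercept = 12.5 μmol·min⁻¹; Km = slope × Vmax = 0.1043 × 12.5 = 1.31 nM.

12.5 μmol·min⁻¹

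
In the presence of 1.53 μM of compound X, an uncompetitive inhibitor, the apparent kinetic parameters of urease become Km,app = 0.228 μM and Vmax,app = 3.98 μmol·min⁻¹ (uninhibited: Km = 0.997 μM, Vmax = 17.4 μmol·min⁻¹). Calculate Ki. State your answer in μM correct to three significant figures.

0.454 μM

Uncompetitive: Vmax,app = Vmax/α (and Km,app = Km/α) with α = 1 + [I]/Ki.
α = Vmax/Vmax,app = 17.4/3.98 = 4.372.
Ki = [I]/(α − 1) = 1.53/3.372 = 0.454 μM.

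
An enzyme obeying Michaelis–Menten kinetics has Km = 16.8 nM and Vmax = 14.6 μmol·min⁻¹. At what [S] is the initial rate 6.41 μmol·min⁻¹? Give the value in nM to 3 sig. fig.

13.1 nM

The required fractional saturation is v/Vmax = 6.41/14.6 = 0.4390.
Then [S]/(Km+[S]) = 0.4390 ⇒ [S] = 16.8 × 0.4390/(1 − 0.4390) = 13.1 nM.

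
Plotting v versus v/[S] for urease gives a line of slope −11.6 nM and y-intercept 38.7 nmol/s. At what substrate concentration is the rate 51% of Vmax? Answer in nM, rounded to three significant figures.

The Eadie–Hofstee slope gives Km = 11.6 nM (slope = −Km).
v/Vmax = [S]/(Km+[S]) = 0.51 ⇒ [S] = Km·0.51/(1−0.51) = 11.6 × 1.041 = 12.1 nM.

12.1 nM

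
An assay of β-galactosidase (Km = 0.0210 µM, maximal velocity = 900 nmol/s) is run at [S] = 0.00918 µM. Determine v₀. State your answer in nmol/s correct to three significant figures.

[S]/(Km+[S]) = 0.00918/0.03018 = 0.3042, the fractional saturation.
v = 0.3042 × Vmax = 0.3042 × 900 = 274 nmol/s.

274 nmol/s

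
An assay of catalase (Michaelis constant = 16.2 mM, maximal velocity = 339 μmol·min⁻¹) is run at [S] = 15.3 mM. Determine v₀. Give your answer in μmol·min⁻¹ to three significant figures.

165 μmol·min⁻¹

v = Vmax·[S]/(Km + [S]) = 339 × 15.3 / (16.2 + 15.3)
  = 5187 / 31.50 = 165 μmol·min⁻¹.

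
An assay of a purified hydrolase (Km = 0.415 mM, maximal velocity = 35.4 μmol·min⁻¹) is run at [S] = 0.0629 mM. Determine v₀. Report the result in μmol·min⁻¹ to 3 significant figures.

[S]/(Km+[S]) = 0.0629/0.4779 = 0.1316, the fractional saturation.
v = 0.1316 × Vmax = 0.1316 × 35.4 = 4.66 μmol·min⁻¹.

4.66 μmol·min⁻¹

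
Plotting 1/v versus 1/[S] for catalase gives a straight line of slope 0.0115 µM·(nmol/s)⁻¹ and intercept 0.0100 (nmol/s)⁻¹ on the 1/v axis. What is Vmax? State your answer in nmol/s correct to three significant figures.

The y-intercept of a Lineweaver–Burk plot equals 1/Vmax, so Vmax = 1/0.0100 = 100 nmol/s.

100 nmol/s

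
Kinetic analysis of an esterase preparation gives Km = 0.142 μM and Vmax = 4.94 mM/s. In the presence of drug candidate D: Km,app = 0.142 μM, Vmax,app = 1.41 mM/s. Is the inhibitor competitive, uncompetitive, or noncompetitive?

Vmax decreases (4.94 → 1.41 mM/s) while Km is unchanged — pure noncompetitive inhibition.

noncompetitive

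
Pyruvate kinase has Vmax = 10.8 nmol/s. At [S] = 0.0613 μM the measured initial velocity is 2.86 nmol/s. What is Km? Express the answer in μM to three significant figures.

From v = Vmax[S]/(Km+[S]), Km = [S](Vmax − v)/v.
Km = 0.0613 × (10.8 − 2.86) / 2.86 = 0.4867/2.86 = 0.170 μM.

0.170 μM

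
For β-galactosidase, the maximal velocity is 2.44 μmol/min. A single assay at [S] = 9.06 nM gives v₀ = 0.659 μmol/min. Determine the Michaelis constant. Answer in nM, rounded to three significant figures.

v/Vmax = 0.659/2.44 = 0.2701 = [S]/(Km+[S]).
So Km + [S] = [S]/0.2701 = 33.55 nM, giving Km = 33.55 − 9.06 = 24.5 nM.

24.5 nM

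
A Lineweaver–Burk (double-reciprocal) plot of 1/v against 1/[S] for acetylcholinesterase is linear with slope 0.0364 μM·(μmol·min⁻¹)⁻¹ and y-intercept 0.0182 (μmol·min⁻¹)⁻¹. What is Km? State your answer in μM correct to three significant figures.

y-intercept = 1/Vmax ⇒ Vmax = 54.9 μmol·min⁻¹; slope = Km/Vmax ⇒ Km = slope × Vmax.
Km = 0.0364 × 54.9 = 2.00 μM.

2.00 μM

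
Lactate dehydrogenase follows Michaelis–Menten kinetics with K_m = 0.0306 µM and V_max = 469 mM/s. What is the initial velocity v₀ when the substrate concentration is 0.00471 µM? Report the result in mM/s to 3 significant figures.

v = Vmax·[S]/(Km + [S]) = 469 × 0.00471 / (0.0306 + 0.00471)
  = 2.209 / 0.03531 = 62.6 mM/s.

62.6 mM/s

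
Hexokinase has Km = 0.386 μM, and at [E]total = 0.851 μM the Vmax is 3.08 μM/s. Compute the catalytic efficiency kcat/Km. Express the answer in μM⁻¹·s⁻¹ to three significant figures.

kcat = Vmax/[E]total = 3.08/0.851 = 3.62 s⁻¹.
kcat/Km = 3.62/0.386 = 9.38 μM⁻¹·s⁻¹.

9.38 μM⁻¹·s⁻¹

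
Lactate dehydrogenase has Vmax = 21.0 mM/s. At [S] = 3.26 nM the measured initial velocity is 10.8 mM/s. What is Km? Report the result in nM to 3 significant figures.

3.08 nM

From v = Vmax[S]/(Km+[S]), Km = [S](Vmax − v)/v.
Km = 3.26 × (21.0 − 10.8) / 10.8 = 33.25/10.8 = 3.08 nM.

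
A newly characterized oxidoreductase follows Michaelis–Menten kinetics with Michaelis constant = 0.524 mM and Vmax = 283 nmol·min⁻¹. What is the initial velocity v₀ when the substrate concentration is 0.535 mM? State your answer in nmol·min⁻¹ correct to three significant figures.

[S]/(Km+[S]) = 0.535/1.059 = 0.5052, the fractional saturation.
v = 0.5052 × Vmax = 0.5052 × 283 = 143 nmol·min⁻¹.

143 nmol·min⁻¹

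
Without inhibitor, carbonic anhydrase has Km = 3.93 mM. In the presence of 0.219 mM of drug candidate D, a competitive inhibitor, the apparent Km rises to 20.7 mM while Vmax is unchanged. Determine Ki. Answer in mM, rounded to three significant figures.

Competitive: Km,app = α·Km with α = 1 + [I]/Ki.
α = Km,app/Km = 20.7/3.93 = 5.267.
Ki = [I]/(α − 1) = 0.219/4.267 = 0.0513 mM.

0.0513 mM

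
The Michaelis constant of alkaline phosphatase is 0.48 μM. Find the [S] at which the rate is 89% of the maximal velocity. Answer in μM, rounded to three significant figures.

3.88 μM

v/Vmax = [S]/(Km+[S]) = 0.89, so [S] = Km·0.89/(1 − 0.89) = 0.48 × 8.091.
[S] = 3.88 μM.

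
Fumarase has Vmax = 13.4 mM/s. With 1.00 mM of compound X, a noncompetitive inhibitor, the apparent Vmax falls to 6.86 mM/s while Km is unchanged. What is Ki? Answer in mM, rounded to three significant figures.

Noncompetitive: Vmax,app = Vmax/α with α = 1 + [I]/Ki.
α = Vmax/Vmax,app = 13.4/6.86 = 1.953.
Ki = [I]/(α − 1) = 1.00/0.9534 = 1.05 mM.

1.05 mM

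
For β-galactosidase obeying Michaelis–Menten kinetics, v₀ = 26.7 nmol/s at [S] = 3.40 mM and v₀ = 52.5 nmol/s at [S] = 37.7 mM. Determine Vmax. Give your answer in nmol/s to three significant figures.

From v = Vmax[S]/(Km+[S]), each point gives Vmax = v(Km+[S])/[S].
Equating: 26.7(Km+3.40)/3.40 = 52.5(Km+37.7)/37.7.
7.853·Km + 26.7 = 1.393·Km + 52.5, so (7.853 − 1.393)·Km = 52.5 − 26.7.
Km = 25.80/6.460 = 3.99 mM; then Vmax = 26.7(3.99+3.40)/3.40 = 58.1 nmol/s.

58.1 nmol/s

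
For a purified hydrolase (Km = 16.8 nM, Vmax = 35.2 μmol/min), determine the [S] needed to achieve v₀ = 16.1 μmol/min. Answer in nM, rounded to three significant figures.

14.2 nM

Rearranging v = Vmax[S]/(Km+[S]) gives [S] = Km·v/(Vmax − v).
[S] = 16.8 × 16.1 / (35.2 − 16.1) = 270.5/19.10 = 14.2 nM.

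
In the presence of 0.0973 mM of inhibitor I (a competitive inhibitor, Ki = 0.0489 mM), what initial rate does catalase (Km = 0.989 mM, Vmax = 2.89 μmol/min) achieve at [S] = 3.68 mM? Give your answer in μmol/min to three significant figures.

1.60 μmol/min

With α = 1 + [I]/Ki = 1 + 0.0973/0.0489 = 2.990, the competitive rate law is v = Vmax[S] / (αKm + [S]).
v = 2.89×3.68 / (2.990×0.989 + 3.68) = 10.64/6.637 = 1.60 μmol/min.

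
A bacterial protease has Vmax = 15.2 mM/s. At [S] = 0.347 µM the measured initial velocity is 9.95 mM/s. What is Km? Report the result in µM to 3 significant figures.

From v = Vmax[S]/(Km+[S]), Km = [S](Vmax − v)/v.
Km = 0.347 × (15.2 − 9.95) / 9.95 = 1.822/9.95 = 0.183 µM.

0.183 µM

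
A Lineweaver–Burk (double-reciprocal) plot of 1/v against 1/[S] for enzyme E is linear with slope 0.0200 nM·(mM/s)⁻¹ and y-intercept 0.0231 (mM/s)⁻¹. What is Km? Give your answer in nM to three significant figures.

0.866 nM

y-intercept = 1/Vmax ⇒ Vmax = 43.3 mM/s; slope = Km/Vmax ⇒ Km = slope × Vmax.
Km = 0.0200 × 43.3 = 0.866 nM.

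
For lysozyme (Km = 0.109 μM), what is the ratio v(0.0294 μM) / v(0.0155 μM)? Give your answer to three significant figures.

The fractional saturations are [S]/(Km+[S]) = 0.0155/0.1245 = 0.1245 and 0.0294/0.1384 = 0.2124.
v₂/v₁ is just their ratio: 0.2124/0.1245 = 1.71.

1.71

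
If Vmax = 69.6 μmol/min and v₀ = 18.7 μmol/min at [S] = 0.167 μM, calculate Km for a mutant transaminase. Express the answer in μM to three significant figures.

v/Vmax = 18.7/69.6 = 0.2687 = [S]/(Km+[S]).
So Km + [S] = [S]/0.2687 = 0.6216 μM, giving Km = 0.6216 − 0.167 = 0.455 μM.

0.455 μM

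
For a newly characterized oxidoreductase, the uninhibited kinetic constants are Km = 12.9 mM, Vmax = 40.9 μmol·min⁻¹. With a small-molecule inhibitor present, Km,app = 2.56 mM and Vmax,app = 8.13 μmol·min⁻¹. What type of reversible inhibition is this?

uncompetitive

Both Km and Vmax decrease by the same factor (~5.03-fold) — characteristic of uncompetitive inhibition.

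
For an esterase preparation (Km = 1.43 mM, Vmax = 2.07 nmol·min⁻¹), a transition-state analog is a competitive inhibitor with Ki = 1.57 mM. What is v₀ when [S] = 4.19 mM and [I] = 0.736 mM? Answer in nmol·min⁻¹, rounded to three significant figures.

1.38 nmol·min⁻¹

α = 1 + [I]/Ki = 1 + 0.736/1.57 = 1.469.
For a competitive inhibitor, Vmax is unchanged and the apparent Km becomes α·Km: Km,app = 2.10 mM, Vmax,app = 2.07 nmol·min⁻¹.
v = Vmax,app·[S]/(Km,app + [S]) = 2.07 × 4.19/(2.10 + 4.19) = 1.38 nmol·min⁻¹.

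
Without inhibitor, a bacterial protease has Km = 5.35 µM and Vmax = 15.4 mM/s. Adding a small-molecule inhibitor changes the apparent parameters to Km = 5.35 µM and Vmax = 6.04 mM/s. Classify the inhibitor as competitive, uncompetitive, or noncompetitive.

noncompetitive

Vmax decreases (15.4 → 6.04 mM/s) while Km is unchanged — pure noncompetitive inhibition.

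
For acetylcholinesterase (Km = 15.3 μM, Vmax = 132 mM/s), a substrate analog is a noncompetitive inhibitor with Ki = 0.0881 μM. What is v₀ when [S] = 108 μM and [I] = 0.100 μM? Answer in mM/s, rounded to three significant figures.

54.2 mM/s

α = 1 + [I]/Ki = 1 + 0.100/0.0881 = 2.135.
For a noncompetitive inhibitor, Vmax is reduced to Vmax/α while Km is unchanged: Km,app = 15.3 μM, Vmax,app = 61.8 mM/s.
v = Vmax,app·[S]/(Km,app + [S]) = 61.8 × 108/(15.3 + 108) = 54.2 mM/s.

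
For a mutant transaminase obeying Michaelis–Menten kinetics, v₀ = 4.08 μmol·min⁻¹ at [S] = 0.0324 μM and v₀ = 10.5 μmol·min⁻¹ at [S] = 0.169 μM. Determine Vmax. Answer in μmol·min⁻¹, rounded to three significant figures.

16.8 μmol·min⁻¹

From v = Vmax[S]/(Km+[S]), each point gives Vmax = v(Km+[S])/[S].
Equating: 4.08(Km+0.0324)/0.0324 = 10.5(Km+0.169)/0.169.
125.9·Km + 4.08 = 62.13·Km + 10.5, so (125.9 − 62.13)·Km = 10.5 − 4.08.
Km = 6.420/63.80 = 0.101 μM; then Vmax = 4.08(0.101+0.0324)/0.0324 = 16.8 μmol·min⁻¹.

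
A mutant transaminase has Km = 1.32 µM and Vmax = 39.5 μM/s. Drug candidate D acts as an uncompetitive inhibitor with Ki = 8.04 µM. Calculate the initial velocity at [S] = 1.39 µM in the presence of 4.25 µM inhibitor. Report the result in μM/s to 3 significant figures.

With α = 1 + [I]/Ki = 1 + 4.25/8.04 = 1.529, the uncompetitive rate law is v = (Vmax/α)·[S] / (Km/α + [S]).
v = (39.5/1.529)×1.39 / (1.32/1.529 + 1.39) = 35.92/2.254 = 15.9 μM/s.

15.9 μM/s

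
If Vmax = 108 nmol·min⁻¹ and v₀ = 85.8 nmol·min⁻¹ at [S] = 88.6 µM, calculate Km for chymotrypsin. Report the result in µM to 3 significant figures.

22.9 µM

v/Vmax = 85.8/108 = 0.7944 = [S]/(Km+[S]).
So Km + [S] = [S]/0.7944 = 111.5 µM, giving Km = 111.5 − 88.6 = 22.9 µM.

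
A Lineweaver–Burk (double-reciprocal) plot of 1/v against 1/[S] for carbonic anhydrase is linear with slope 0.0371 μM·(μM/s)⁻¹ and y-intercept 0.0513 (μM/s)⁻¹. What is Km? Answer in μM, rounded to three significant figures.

0.723 μM

y-intercept = 1/Vmax ⇒ Vmax = 19.5 μM/s; slope = Km/Vmax ⇒ Km = slope × Vmax.
Km = 0.0371 × 19.5 = 0.723 μM.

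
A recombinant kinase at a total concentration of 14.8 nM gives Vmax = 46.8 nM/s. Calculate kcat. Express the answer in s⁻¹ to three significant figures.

3.16 s⁻¹

kcat = Vmax/[E]total = 46.8 nM/s / 14.8 nM = 3.16 s⁻¹.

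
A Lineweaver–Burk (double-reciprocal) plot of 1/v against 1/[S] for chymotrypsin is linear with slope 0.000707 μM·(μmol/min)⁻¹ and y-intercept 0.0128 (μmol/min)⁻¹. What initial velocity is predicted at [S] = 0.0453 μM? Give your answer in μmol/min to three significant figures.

35.2 μmol/min

The y-intercept is 1/Vmax, so Vmax = 1/0.0128 = 78.1 μmol/min.
The slope is Km/Vmax, so Km = 0.000707 × 78.1 = 0.0552 μM.
Then v = 78.1 × 0.0453/(0.0552 + 0.0453) = 35.2 μmol/min.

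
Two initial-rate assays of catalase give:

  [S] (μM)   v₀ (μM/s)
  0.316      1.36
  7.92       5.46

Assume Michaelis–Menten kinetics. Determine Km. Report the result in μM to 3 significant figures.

1.13 μM

From v = Vmax[S]/(Km+[S]), each point gives Vmax = v(Km+[S])/[S].
Equating: 1.36(Km+0.316)/0.316 = 5.46(Km+7.92)/7.92.
4.304·Km + 1.36 = 0.6894·Km + 5.46, so (4.304 − 0.6894)·Km = 5.46 − 1.36.
Km = 4.100/3.614 = 1.13 μM; then Vmax = 1.36(1.13+0.316)/0.316 = 6.24 μM/s.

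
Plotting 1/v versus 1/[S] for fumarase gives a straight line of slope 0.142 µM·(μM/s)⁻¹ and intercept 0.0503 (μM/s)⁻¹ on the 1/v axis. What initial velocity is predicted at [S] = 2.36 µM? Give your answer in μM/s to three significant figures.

9.05 μM/s

The y-intercept is 1/Vmax, so Vmax = 1/0.0503 = 19.9 μM/s.
The slope is Km/Vmax, so Km = 0.142 × 19.9 = 2.82 µM.
Then v = 19.9 × 2.36/(2.82 + 2.36) = 9.05 μM/s.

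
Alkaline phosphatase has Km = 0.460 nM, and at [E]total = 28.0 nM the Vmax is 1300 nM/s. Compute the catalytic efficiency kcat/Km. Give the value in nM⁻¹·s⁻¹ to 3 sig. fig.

kcat = Vmax/[E]total = 1300/28.0 = 46.4 s⁻¹.
kcat/Km = 46.4/0.460 = 101 nM⁻¹·s⁻¹.

101 nM⁻¹·s⁻¹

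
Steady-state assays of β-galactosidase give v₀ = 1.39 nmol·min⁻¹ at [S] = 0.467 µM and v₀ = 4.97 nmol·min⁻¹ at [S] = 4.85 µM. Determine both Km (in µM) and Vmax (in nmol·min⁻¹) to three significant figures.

From v = Vmax[S]/(Km+[S]), each point gives Vmax = v(Km+[S])/[S].
Equating: 1.39(Km+0.467)/0.467 = 4.97(Km+4.85)/4.85.
2.976·Km + 1.39 = 1.025·Km + 4.97, so (2.976 − 1.025)·Km = 4.97 − 1.39.
Km = 3.580/1.952 = 1.83 µM; then Vmax = 1.39(1.83+0.467)/0.467 = 6.85 nmol·min⁻¹.

Km = 1.83 µM; Vmax = 6.85 nmol·min⁻¹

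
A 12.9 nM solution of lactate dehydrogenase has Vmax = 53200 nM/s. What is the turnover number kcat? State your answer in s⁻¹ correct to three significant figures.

kcat = Vmax/[E]total = 53200 nM/s / 12.9 nM = 4120 s⁻¹.

4120 s⁻¹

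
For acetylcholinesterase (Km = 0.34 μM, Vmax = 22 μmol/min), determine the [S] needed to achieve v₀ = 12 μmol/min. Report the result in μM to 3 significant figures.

The required fractional saturation is v/Vmax = 12/22 = 0.5455.
Then [S]/(Km+[S]) = 0.5455 ⇒ [S] = 0.34 × 0.5455/(1 − 0.5455) = 0.408 μM.

0.408 μM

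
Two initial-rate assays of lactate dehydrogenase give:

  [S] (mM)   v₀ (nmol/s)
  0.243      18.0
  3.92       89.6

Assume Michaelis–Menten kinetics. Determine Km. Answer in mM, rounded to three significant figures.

1.40 mM

In reciprocal form, 1/v = (Km/Vmax)·(1/[S]) + 1/Vmax. The two points give (1/[S], 1/v) = (4.115, 0.05556) and (0.2551, 0.01116).
Slope = (0.05556 − 0.01116)/(4.115 − 0.2551) = 0.01150; intercept = 0.05556 − 0.01150×4.115 = 0.008227.
Vmax = 1/intercept = 122 nmol/s; Km = slope × Vmax = 0.01150 × 122 = 1.40 mM.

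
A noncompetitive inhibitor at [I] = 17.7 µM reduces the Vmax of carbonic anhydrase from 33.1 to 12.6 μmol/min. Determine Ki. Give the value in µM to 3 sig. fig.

Noncompetitive: Vmax,app = Vmax/α with α = 1 + [I]/Ki.
α = Vmax/Vmax,app = 33.1/12.6 = 2.627.
Ki = [I]/(α − 1) = 17.7/1.627 = 10.9 µM.

10.9 µM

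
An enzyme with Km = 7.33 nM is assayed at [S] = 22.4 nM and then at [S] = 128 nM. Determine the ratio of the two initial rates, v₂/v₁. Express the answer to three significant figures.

1.26

The fractional saturations are [S]/(Km+[S]) = 22.4/29.73 = 0.7534 and 128/135.3 = 0.9458.
v₂/v₁ is just their ratio: 0.9458/0.7534 = 1.26.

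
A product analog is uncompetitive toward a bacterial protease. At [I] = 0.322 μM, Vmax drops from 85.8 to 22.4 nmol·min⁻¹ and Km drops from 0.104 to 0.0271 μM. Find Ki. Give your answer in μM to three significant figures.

Uncompetitive: Vmax,app = Vmax/α (and Km,app = Km/α) with α = 1 + [I]/Ki.
α = Vmax/Vmax,app = 85.8/22.4 = 3.830.
Ki = [I]/(α − 1) = 0.322/2.830 = 0.114 μM.

0.114 μM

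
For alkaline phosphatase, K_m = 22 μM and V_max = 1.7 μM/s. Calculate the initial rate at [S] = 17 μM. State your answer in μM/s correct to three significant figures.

0.741 μM/s

[S]/(Km+[S]) = 17/39.00 = 0.4359, the fractional saturation.
v = 0.4359 × Vmax = 0.4359 × 1.7 = 0.741 μM/s.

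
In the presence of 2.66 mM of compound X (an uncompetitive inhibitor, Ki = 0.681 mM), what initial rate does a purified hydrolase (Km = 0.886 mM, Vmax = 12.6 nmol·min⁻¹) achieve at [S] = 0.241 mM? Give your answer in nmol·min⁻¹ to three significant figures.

With α = 1 + [I]/Ki = 1 + 2.66/0.681 = 4.906, the uncompetitive rate law is v = (Vmax/α)·[S] / (Km/α + [S]).
v = (12.6/4.906)×0.241 / (0.886/4.906 + 0.241) = 0.6190/0.4216 = 1.47 nmol·min⁻¹.

1.47 nmol·min⁻¹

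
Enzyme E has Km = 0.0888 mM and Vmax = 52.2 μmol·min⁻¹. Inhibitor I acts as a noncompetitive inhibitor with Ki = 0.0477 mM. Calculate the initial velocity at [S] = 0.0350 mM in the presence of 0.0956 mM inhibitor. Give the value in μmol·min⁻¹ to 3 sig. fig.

With α = 1 + [I]/Ki = 1 + 0.0956/0.0477 = 3.004, the noncompetitive rate law is v = (Vmax/α)·[S] / (Km + [S]).
v = (52.2/3.004)×0.0350 / (0.0888 + 0.0350) = 0.6082/0.1238 = 4.91 μmol·min⁻¹.

4.91 μmol·min⁻¹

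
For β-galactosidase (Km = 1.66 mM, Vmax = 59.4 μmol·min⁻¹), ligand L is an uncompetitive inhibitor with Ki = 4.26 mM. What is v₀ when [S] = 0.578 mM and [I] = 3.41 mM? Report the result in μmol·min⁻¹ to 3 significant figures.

α = 1 + [I]/Ki = 1 + 3.41/4.26 = 1.800.
For an uncompetitive inhibitor, both parameters are divided by α, giving Vmax/α and Km/α: Km,app = 0.922 mM, Vmax,app = 33.0 μmol·min⁻¹.
v = Vmax,app·[S]/(Km,app + [S]) = 33.0 × 0.578/(0.922 + 0.578) = 12.7 μmol·min⁻¹.

12.7 μmol·min⁻¹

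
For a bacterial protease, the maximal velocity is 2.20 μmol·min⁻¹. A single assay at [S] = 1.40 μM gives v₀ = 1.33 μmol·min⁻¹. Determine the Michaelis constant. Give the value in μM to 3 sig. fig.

0.916 μM

From v = Vmax[S]/(Km+[S]), Km = [S](Vmax − v)/v.
Km = 1.40 × (2.20 − 1.33) / 1.33 = 1.218/1.33 = 0.916 μM.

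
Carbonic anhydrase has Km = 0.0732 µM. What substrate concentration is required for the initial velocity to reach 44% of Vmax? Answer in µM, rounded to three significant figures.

0.0575 µM

v/Vmax = [S]/(Km+[S]) = 0.44, so [S] = Km·0.44/(1 − 0.44) = 0.0732 × 0.7857.
[S] = 0.0575 µM.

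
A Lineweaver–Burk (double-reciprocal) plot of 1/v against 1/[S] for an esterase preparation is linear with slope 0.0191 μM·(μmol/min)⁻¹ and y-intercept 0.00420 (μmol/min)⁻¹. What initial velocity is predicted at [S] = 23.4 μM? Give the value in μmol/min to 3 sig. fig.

199 μmol/min

The y-intercept is 1/Vmax, so Vmax = 1/0.00420 = 238 μmol/min.
The slope is Km/Vmax, so Km = 0.0191 × 238 = 4.55 μM.
Then v = 238 × 23.4/(4.55 + 23.4) = 199 μmol/min.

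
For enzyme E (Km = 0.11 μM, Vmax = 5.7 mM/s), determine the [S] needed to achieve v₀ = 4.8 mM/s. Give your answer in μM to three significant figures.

0.587 μM

The required fractional saturation is v/Vmax = 4.8/5.7 = 0.8421.
Then [S]/(Km+[S]) = 0.8421 ⇒ [S] = 0.11 × 0.8421/(1 − 0.8421) = 0.587 μM.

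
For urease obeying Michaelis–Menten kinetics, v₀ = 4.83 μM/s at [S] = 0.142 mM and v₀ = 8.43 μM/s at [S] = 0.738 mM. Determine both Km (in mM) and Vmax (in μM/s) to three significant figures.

Km = 0.159 mM; Vmax = 10.3 μM/s

In reciprocal form, 1/v = (Km/Vmax)·(1/[S]) + 1/Vmax. The two points give (1/[S], 1/v) = (7.042, 0.2070) and (1.355, 0.1186).
Slope = (0.2070 − 0.1186)/(7.042 − 1.355) = 0.01555; intercept = 0.2070 − 0.01555×7.042 = 0.09756.
Vmax = 1/intercept = 10.3 μM/s; Km = slope × Vmax = 0.01555 × 10.3 = 0.159 mM.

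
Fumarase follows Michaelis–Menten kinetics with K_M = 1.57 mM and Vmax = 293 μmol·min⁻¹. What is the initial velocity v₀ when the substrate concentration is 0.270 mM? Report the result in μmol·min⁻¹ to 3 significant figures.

v = Vmax·[S]/(Km + [S]) = 293 × 0.270 / (1.57 + 0.270)
  = 79.11 / 1.840 = 43.0 μmol·min⁻¹.

43.0 μmol·min⁻¹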